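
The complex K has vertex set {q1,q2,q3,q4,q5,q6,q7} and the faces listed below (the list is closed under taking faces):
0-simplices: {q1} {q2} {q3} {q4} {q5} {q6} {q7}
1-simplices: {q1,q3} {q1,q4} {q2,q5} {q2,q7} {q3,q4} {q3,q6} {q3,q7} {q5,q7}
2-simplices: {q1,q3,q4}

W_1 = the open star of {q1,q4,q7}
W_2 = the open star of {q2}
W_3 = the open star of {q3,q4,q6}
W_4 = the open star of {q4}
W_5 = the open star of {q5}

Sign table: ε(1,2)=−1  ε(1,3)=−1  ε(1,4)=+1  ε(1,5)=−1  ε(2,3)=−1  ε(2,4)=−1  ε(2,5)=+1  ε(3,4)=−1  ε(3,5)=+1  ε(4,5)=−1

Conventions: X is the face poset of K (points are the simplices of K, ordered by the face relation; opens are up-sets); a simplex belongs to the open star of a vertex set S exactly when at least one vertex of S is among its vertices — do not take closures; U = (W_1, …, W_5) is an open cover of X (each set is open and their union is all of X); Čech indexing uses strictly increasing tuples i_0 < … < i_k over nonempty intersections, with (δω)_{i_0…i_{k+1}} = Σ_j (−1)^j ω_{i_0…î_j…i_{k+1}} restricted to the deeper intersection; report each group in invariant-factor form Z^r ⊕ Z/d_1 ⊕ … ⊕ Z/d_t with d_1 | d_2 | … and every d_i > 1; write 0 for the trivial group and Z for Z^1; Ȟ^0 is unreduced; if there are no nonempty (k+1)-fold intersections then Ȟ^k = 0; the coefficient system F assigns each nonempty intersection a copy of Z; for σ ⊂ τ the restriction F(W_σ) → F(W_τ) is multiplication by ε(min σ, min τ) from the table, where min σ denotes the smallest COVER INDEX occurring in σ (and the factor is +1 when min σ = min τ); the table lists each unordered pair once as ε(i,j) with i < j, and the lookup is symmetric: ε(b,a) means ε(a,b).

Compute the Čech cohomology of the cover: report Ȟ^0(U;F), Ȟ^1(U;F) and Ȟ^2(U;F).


cover nerve:
  W1={{q1},{q4},{q7},{q1,q3},{q1,q4},{q2,q7},{q3,q4},{q3,q7},{q5,q7},{q1,q3,q4}} W2={{q2},{q2,q5},{q2,q7}} W3={{q3},{q4},{q6},{q1,q3},{q1,q4},{q3,q4},{q3,q6},{q3,q7},{q1,q3,q4}} W4={{q4},{q1,q4},{q3,q4},{q1,q3,q4}} W5={{q5},{q2,q5},{q5,q7}}
  W12={{q2,q7}} W13={{q4},{q1,q3},{q1,q4},{q3,q4},{q3,q7},{q1,q3,q4}} W14={{q4},{q1,q4},{q3,q4},{q1,q3,q4}} W15={{q5,q7}} W25={{q2,q5}} W34={{q4},{q1,q4},{q3,q4},{q1,q3,q4}}
  W134={{q4},{q1,q4},{q3,q4},{q1,q3,q4}}
C dims 5,6,1; δ0: rk 4, SNF 1^4; δ1: rk 1, SNF 1^1
Ȟ^0: (5−4)−0=1 ⇒ Z
Ȟ^1: (6−1)−4=1 ⇒ Z
Ȟ^2: (1−0)−1=0 ⇒ 0

Ȟ^0 ≅ Z,  Ȟ^1 ≅ Z,  Ȟ^2 ≅ 0


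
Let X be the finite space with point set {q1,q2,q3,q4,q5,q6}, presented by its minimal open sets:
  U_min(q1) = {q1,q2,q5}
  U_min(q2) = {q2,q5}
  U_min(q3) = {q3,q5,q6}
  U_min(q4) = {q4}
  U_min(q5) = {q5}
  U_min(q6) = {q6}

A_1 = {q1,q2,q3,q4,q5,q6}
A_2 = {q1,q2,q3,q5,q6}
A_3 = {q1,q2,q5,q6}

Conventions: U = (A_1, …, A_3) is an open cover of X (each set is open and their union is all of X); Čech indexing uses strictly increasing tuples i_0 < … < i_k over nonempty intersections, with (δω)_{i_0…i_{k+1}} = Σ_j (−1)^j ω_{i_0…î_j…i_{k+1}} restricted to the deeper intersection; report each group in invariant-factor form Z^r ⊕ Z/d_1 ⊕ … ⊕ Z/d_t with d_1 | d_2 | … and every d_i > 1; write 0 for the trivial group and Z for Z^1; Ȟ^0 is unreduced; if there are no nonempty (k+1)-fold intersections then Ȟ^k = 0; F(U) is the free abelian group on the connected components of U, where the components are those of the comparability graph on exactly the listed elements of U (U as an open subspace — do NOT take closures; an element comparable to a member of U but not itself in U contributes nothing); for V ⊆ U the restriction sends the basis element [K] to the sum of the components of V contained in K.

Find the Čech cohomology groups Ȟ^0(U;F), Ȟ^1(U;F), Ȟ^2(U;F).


Ȟ^0 ≅ Z^2; Ȟ^1 ≅ 0; Ȟ^2 ≅ 0

nerve of the cover:
  A12={q1,q2,q3,q5,q6} A13={q1,q2,q5,q6} A23={q1,q2,q5,q6}
  A123={q1,q2,q5,q6}
components per intersection:
  A1: {q1,q2,q3,q5,q6} {q4}
  A2: {q1,q2,q3,q5,q6}
  A3: {q1,q2,q5} {q6}
  A12: {q1,q2,q3,q5,q6}
  A13: {q1,q2,q5} {q6}
  A23: {q1,q2,q5} {q6}
  A123: {q1,q2,q5} {q6}
C dims 5,5,2; δ0: rk 3, SNF 1^3; δ1: rk 2, SNF 1^2
Ȟ^0 = (5 − 3) − 0 = 2, so Ȟ^0 ≅ Z^2
Ȟ^1 = (5 − 2) − 3 = 0, so Ȟ^1 ≅ 0
Ȟ^2 = (2 − 0) − 2 = 0, so Ȟ^2 ≅ 0


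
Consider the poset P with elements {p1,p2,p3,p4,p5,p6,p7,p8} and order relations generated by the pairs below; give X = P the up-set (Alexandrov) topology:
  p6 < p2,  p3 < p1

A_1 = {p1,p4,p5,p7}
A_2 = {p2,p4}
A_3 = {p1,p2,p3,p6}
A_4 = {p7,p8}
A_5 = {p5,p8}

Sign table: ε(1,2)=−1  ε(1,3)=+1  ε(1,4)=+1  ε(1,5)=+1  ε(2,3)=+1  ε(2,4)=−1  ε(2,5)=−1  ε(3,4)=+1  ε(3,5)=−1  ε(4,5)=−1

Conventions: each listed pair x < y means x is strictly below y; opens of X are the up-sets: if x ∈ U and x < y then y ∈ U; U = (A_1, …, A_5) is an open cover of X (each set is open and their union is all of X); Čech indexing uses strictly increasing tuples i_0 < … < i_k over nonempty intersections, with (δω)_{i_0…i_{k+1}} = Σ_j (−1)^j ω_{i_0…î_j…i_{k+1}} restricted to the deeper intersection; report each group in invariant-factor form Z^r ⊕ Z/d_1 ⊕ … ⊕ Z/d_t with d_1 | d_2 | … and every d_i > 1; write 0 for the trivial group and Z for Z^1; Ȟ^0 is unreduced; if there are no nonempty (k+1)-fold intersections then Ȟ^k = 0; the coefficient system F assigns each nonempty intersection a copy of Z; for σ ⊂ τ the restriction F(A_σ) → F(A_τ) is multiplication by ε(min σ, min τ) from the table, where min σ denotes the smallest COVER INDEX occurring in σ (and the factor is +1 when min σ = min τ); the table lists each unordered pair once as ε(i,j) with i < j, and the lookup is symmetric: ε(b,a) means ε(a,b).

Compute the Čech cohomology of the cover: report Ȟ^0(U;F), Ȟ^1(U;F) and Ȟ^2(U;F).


cover nerve:
  A12={p4} A13={p1} A14={p7} A15={p5} A23={p2} A45={p8}
C dims 5,6; δ0: rk 5, SNF 1^4·2
Ȟ^0: (5−5)−0=0 ⇒ 0
Ȟ^1: (6−0)−5=1 plus torsion [2] ⇒ Z ⊕ Z/2
Ȟ^2: (0−0)−0=0 ⇒ 0

Ȟ^0(U;F) ≅ 0, Ȟ^1(U;F) ≅ Z ⊕ Z/2 and Ȟ^2(U;F) ≅ 0


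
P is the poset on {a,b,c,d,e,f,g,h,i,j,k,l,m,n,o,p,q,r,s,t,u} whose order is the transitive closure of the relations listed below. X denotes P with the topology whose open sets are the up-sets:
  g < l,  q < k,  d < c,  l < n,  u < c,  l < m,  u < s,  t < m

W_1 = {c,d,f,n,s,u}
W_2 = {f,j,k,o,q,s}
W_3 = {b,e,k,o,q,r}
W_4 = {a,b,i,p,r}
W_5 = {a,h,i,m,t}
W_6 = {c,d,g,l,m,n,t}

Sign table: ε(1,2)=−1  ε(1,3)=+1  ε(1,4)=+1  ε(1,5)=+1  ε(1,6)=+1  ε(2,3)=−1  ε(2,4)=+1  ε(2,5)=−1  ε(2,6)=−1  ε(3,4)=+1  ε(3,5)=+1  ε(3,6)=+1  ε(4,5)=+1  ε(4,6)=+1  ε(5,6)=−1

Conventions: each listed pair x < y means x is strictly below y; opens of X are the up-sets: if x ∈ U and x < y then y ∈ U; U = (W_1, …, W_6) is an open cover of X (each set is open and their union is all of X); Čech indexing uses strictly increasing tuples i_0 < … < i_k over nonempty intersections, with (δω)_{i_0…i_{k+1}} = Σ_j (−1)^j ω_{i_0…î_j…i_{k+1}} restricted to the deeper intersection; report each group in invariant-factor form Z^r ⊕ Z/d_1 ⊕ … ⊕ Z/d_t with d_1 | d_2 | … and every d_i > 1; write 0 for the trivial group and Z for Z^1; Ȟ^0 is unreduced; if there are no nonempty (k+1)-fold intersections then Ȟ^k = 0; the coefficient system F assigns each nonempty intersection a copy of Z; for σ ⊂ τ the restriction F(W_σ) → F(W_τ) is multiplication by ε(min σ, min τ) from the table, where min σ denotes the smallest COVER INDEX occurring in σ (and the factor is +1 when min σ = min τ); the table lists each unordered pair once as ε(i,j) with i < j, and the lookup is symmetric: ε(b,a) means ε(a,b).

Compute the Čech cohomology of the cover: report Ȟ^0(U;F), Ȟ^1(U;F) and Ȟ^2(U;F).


Ȟ^0 ≅ 0, Ȟ^1 ≅ Z/2, Ȟ^2 ≅ 0

cover nerve:
  W12={f,s} W16={c,d,n} W23={k,o,q} W34={b,r} W45={a,i} W56={m,t}
C dims 6,6; δ0: rk 6, SNF 1^5·2
Ȟ^0: (6−6)−0=0 ⇒ 0
Ȟ^1: (6−0)−6=0 plus torsion [2] ⇒ Z/2
Ȟ^2: (0−0)−0=0 ⇒ 0


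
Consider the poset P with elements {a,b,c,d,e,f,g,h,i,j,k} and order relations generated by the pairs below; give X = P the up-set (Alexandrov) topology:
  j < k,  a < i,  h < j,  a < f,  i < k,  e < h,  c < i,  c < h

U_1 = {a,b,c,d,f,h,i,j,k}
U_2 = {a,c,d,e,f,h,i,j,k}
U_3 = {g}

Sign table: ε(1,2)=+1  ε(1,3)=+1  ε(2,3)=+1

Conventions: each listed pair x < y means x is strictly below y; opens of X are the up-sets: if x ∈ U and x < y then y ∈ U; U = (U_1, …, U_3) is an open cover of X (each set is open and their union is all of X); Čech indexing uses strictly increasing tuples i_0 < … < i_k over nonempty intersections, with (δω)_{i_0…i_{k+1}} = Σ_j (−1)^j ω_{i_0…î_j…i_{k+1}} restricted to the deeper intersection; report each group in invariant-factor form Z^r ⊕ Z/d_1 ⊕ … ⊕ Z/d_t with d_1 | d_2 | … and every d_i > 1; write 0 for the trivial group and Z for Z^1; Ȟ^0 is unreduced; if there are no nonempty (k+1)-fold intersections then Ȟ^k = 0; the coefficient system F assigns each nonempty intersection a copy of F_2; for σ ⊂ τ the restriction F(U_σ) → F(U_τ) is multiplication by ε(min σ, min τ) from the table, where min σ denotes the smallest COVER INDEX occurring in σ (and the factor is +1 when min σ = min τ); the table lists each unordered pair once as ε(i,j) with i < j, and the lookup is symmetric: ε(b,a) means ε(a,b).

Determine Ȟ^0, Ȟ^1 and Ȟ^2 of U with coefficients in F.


Ȟ^0(U;F) ≅ Z/2 ⊕ Z/2,  Ȟ^1(U;F) ≅ 0,  Ȟ^2(U;F) ≅ 0

nonempty overlaps:
  U12={a,c,d,f,h,i,j,k}
C dims 3,1; δ0: rk_F2 1
degree 0: 3−1−0 = 2 → Ȟ^0 ≅ Z/2 ⊕ Z/2
degree 1: 1−0−1 = 0 → Ȟ^1 ≅ 0
degree 2: 0−0−0 = 0 → Ȟ^2 ≅ 0


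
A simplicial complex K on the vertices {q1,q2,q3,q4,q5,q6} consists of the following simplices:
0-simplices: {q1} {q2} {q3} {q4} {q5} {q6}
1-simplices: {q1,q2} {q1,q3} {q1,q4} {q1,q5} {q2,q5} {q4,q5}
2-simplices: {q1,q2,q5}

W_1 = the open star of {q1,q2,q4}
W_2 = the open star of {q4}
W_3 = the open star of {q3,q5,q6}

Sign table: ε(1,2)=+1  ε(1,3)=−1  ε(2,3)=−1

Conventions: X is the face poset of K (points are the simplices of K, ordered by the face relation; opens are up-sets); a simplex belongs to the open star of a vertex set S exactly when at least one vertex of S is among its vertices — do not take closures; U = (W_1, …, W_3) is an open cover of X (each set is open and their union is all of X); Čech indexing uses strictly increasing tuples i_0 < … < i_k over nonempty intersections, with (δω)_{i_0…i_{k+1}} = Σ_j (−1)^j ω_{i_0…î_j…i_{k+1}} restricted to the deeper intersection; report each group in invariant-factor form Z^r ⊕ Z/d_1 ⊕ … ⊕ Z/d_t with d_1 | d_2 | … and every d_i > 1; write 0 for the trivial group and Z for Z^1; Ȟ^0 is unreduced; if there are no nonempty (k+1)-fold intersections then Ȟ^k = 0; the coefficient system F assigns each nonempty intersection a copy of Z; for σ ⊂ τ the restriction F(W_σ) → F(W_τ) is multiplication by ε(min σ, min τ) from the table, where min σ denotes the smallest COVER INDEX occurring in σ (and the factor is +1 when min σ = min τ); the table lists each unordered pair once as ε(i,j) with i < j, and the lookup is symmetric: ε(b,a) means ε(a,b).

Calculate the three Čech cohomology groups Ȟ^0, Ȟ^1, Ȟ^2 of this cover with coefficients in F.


Ȟ^0 ≅ Z; Ȟ^1 ≅ 0; Ȟ^2 ≅ 0

nerve of the cover:
  W1={{q1},{q2},{q4},{q1,q2},{q1,q3},{q1,q4},{q1,q5},{q2,q5},{q4,q5},{q1,q2,q5}} W2={{q4},{q1,q4},{q4,q5}} W3={{q3},{q5},{q6},{q1,q3},{q1,q5},{q2,q5},{q4,q5},{q1,q2,q5}}
  W12={{q4},{q1,q4},{q4,q5}} W13={{q1,q3},{q1,q5},{q2,q5},{q4,q5},{q1,q2,q5}} W23={{q4,q5}}
  W123={{q4,q5}}
C dims 3,3,1; δ0: rk 2, SNF 1^2; δ1: rk 1, SNF 1^1
Ȟ^0 = (3 − 2) − 0 = 1, so Ȟ^0 ≅ Z
Ȟ^1 = (3 − 1) − 2 = 0, so Ȟ^1 ≅ 0
Ȟ^2 = (1 − 0) − 1 = 0, so Ȟ^2 ≅ 0


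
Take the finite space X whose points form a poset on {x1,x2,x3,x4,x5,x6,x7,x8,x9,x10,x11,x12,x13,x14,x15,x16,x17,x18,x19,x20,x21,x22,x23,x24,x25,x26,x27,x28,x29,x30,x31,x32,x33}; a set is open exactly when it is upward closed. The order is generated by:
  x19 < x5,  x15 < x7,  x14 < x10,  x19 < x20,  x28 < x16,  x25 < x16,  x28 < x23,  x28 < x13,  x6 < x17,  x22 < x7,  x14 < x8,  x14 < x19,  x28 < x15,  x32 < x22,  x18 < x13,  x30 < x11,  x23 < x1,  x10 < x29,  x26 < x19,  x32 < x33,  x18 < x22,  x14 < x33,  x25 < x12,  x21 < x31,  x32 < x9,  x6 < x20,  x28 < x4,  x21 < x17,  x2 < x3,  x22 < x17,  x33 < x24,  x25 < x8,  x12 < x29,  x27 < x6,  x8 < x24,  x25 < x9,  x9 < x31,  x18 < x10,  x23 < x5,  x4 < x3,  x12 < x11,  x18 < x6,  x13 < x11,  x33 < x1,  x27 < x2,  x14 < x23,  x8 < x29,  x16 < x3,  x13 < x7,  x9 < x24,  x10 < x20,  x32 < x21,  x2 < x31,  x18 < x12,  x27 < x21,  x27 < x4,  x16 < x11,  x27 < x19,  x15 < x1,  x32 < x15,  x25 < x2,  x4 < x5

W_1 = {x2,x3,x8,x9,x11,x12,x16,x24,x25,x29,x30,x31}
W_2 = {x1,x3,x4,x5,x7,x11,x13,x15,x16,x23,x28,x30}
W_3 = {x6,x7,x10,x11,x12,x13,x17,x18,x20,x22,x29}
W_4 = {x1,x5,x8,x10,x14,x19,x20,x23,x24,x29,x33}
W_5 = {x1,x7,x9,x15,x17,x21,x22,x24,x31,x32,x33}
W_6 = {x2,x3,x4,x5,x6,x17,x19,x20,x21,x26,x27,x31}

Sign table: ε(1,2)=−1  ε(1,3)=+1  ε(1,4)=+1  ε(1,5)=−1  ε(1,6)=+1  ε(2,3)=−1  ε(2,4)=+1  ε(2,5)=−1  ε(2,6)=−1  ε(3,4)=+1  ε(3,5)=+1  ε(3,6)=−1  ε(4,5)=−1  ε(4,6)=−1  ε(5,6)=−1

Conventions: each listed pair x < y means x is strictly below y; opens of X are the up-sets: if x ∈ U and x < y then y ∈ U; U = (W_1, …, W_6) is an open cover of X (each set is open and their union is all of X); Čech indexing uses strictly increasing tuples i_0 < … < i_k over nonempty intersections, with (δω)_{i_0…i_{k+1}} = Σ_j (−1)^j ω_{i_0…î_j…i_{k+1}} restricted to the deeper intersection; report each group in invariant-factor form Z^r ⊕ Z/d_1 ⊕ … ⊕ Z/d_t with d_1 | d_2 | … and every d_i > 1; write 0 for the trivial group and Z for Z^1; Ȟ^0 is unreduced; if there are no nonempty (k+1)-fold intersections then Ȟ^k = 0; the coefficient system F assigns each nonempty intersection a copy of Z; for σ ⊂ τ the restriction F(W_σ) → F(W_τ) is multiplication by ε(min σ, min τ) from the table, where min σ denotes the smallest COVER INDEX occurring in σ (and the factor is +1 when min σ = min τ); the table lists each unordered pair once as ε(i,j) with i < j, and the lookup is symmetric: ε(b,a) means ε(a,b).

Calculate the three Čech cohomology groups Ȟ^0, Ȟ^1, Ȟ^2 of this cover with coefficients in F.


nonempty overlaps:
  W12={x3,x11,x16,x30} W13={x11,x12,x29} W14={x8,x24,x29} W15={x9,x24,x31} W16={x2,x3,x31} W23={x7,x11,x13} W24={x1,x5,x23} W25={x1,x7,x15} W26={x3,x4,x5} W34={x10,x20,x29} W35={x7,x17,x22} W36={x6,x17,x20} W45={x1,x24,x33} W46={x5,x19,x20} W56={x17,x21,x31}
  W123={x11} W126={x3} W134={x29} W145={x24} W156={x31} W235={x7} W245={x1} W246={x5} W346={x20} W356={x17}
C dims 6,15,10; δ0: rk 6, SNF 1^5·2; δ1: rk 9, SNF 1^9
degree 0: 6−6−0 = 0 → Ȟ^0 ≅ 0
degree 1: 15−9−6 = 0 plus torsion [2] → Ȟ^1 ≅ Z/2
degree 2: 10−0−9 = 1 → Ȟ^2 ≅ Z

Ȟ^0(U;F) ≅ 0, Ȟ^1(U;F) ≅ Z/2, Ȟ^2(U;F) ≅ Z


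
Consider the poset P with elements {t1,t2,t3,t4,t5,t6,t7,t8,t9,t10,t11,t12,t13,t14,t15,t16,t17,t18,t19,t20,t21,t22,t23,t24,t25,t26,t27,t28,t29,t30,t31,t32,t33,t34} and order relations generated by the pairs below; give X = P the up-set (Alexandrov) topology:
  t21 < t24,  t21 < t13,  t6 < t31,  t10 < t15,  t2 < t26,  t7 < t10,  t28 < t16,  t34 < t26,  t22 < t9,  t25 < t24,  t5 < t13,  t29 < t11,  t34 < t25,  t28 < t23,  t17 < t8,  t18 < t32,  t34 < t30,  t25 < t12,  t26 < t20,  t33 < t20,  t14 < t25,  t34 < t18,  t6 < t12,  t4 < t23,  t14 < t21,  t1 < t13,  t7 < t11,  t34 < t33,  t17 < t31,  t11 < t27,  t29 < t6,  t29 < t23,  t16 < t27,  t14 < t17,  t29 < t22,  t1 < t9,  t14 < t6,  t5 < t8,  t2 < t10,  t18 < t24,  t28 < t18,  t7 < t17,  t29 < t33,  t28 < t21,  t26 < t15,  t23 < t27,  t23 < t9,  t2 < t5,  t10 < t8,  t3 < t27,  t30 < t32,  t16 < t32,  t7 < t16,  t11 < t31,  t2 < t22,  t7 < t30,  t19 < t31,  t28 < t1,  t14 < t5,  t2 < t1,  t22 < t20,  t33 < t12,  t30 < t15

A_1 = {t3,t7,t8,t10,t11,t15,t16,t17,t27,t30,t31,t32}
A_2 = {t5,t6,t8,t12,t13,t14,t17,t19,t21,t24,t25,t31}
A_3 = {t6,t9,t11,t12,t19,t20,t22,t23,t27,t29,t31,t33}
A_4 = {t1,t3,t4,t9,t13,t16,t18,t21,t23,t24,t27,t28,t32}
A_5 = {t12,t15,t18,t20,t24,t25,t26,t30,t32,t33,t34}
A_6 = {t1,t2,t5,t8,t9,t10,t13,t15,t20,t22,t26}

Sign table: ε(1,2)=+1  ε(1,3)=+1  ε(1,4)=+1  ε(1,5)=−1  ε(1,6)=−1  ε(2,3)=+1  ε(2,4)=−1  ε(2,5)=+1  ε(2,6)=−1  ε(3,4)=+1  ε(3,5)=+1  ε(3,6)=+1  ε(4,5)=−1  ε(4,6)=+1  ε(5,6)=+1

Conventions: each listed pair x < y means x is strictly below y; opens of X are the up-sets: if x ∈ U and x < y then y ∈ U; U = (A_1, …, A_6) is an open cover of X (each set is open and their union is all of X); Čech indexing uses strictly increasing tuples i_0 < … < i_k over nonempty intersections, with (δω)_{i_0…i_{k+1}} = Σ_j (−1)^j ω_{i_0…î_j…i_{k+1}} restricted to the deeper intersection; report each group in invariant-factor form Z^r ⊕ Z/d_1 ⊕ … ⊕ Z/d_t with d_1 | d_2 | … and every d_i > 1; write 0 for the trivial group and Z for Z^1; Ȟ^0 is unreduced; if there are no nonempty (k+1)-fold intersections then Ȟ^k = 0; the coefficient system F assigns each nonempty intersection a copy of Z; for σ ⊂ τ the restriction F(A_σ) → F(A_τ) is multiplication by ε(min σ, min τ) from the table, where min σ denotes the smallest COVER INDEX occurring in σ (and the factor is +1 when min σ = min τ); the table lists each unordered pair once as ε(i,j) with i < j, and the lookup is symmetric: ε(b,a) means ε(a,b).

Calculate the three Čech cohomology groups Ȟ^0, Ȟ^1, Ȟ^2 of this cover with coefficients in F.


Ȟ^0(U;F) ≅ 0, Ȟ^1(U;F) ≅ Z/2, Ȟ^2(U;F) ≅ Z

intersection data:
  A12={t8,t17,t31} A13={t11,t27,t31} A14={t3,t16,t27,t32} A15={t15,t30,t32} A16={t8,t10,t15} A23={t6,t12,t19,t31} A24={t13,t21,t24} A25={t12,t24,t25} A26={t5,t8,t13} A34={t9,t23,t27} A35={t12,t20,t33} A36={t9,t20,t22} A45={t18,t24,t32} A46={t1,t9,t13} A56={t15,t20,t26}
  A123={t31} A126={t8} A134={t27} A145={t32} A156={t15} A235={t12} A245={t24} A246={t13} A346={t9} A356={t20}
C dims 6,15,10; δ0: rk 6, SNF 1^5·2; δ1: rk 9, SNF 1^9
Ȟ^0 = (6 − 6) − 0 = 0, so Ȟ^0 ≅ 0
Ȟ^1 = (15 − 9) − 6 = 0 plus torsion [2], so Ȟ^1 ≅ Z/2
Ȟ^2 = (10 − 0) − 9 = 1, so Ȟ^2 ≅ Z


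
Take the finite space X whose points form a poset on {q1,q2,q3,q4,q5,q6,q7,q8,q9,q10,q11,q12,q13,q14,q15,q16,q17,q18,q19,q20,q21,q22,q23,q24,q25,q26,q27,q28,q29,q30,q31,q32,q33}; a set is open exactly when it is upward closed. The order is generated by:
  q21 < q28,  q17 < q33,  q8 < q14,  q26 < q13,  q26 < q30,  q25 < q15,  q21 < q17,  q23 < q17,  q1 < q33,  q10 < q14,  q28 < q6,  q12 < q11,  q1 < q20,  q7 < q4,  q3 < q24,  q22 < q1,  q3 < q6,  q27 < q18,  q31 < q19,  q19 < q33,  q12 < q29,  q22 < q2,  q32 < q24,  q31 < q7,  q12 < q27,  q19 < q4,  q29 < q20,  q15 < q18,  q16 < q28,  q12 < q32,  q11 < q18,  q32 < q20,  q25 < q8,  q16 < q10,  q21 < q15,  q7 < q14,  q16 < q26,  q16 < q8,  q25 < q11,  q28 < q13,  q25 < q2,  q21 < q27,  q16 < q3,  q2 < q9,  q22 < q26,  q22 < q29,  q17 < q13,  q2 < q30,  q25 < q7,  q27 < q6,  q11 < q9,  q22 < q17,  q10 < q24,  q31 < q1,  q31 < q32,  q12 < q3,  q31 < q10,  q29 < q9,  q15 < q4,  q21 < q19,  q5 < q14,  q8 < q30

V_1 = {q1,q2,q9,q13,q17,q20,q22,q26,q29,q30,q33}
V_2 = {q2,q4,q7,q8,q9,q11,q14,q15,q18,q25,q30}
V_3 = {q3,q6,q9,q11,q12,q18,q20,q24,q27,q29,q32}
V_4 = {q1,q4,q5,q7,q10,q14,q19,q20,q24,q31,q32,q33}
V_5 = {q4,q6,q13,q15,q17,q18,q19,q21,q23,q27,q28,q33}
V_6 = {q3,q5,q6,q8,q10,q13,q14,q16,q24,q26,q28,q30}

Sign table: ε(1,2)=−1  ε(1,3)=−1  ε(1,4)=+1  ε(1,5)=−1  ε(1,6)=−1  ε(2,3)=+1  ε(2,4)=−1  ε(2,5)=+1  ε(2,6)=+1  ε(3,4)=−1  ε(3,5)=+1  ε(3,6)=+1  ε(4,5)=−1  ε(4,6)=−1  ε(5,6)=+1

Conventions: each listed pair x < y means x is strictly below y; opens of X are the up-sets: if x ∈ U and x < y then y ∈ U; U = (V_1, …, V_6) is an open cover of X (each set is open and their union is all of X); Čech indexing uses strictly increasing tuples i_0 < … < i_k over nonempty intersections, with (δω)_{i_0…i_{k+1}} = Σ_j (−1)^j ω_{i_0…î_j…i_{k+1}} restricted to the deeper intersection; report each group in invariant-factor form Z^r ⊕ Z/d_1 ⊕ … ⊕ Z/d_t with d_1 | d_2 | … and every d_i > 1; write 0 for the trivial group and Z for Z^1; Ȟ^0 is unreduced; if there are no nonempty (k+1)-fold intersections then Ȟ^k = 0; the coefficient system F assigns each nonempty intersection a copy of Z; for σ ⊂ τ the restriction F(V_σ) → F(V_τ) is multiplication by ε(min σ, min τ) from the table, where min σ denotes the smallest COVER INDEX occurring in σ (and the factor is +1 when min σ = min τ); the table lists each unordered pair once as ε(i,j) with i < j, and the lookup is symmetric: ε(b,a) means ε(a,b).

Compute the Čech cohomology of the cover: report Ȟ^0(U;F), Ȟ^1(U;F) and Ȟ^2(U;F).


Ȟ^0(U;F) ≅ Z, Ȟ^1(U;F) ≅ 0 and Ȟ^2(U;F) ≅ Z/2

nonempty intersections:
  V12={q2,q9,q30} V13={q9,q20,q29} V14={q1,q20,q33} V15={q13,q17,q33} V16={q13,q26,q30} V23={q9,q11,q18} V24={q4,q7,q14} V25={q4,q15,q18} V26={q8,q14,q30} V34={q20,q24,q32} V35={q6,q18,q27} V36={q3,q6,q24} V45={q4,q19,q33} V46={q5,q10,q14,q24} V56={q6,q13,q28}
  V123={q9} V126={q30} V134={q20} V145={q33} V156={q13} V235={q18} V245={q4} V246={q14} V346={q24} V356={q6}
C dims 6,15,10; δ0: rk 5, SNF 1^5; δ1: rk 10, SNF 1^9·2
Ȟ^0: (6−5)−0=1 ⇒ Z
Ȟ^1: (15−10)−5=0 ⇒ 0
Ȟ^2: (10−0)−10=0 plus torsion [2] ⇒ Z/2


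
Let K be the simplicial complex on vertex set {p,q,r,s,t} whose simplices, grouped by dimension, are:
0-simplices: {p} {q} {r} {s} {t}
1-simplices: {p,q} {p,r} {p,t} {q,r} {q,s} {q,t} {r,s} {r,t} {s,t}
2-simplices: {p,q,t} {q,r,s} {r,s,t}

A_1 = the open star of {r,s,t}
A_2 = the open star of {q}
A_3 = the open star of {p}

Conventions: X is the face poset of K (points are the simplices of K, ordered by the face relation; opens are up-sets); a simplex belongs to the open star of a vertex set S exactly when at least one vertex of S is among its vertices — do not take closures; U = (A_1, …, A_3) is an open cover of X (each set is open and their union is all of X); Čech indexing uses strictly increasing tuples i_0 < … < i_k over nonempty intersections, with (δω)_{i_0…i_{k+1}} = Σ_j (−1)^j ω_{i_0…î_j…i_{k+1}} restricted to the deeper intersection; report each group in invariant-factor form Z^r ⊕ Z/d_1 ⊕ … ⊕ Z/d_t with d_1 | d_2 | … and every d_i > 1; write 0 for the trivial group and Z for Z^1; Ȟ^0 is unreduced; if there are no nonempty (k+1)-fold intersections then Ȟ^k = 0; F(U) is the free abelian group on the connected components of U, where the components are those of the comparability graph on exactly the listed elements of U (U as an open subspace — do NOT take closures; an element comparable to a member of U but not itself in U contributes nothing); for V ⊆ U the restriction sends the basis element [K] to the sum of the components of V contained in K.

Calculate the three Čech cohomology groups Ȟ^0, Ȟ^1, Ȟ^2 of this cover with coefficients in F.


nonempty overlaps:
  A1={{r},{s},{t},{p,r},{p,t},{q,r},{q,s},{q,t},{r,s},{r,t},{s,t},{p,q,t},{q,r,s},{r,s,t}} A2={{q},{p,q},{q,r},{q,s},{q,t},{p,q,t},{q,r,s}} A3={{p},{p,q},{p,r},{p,t},{p,q,t}}
  A12={{q,r},{q,s},{q,t},{p,q,t},{q,r,s}} A13={{p,r},{p,t},{p,q,t}} A23={{p,q},{p,q,t}}
  A123={{p,q,t}}
components per intersection:
  A1: {{r},{s},{t},{p,r},{p,t},{q,r},{q,s},{q,t},{r,s},{r,t},{s,t},{p,q,t},{q,r,s},{r,s,t}}
  A2: {{q},{p,q},{q,r},{q,s},{q,t},{p,q,t},{q,r,s}}
  A3: {{p},{p,q},{p,r},{p,t},{p,q,t}}
  A12: {{q,r},{q,s},{q,r,s}} {{q,t},{p,q,t}}
  A13: {{p,r}} {{p,t},{p,q,t}}
  A23: {{p,q},{p,q,t}}
  A123: {{p,q,t}}
C dims 3,5,1; δ0: rk 2, SNF 1^2; δ1: rk 1, SNF 1^1
degree 0: 3−2−0 = 1 → Ȟ^0 ≅ Z
degree 1: 5−1−2 = 2 → Ȟ^1 ≅ Z^2
degree 2: 1−0−1 = 0 → Ȟ^2 ≅ 0

Ȟ^0 = Z, Ȟ^1 = Z^2 and Ȟ^2 = 0


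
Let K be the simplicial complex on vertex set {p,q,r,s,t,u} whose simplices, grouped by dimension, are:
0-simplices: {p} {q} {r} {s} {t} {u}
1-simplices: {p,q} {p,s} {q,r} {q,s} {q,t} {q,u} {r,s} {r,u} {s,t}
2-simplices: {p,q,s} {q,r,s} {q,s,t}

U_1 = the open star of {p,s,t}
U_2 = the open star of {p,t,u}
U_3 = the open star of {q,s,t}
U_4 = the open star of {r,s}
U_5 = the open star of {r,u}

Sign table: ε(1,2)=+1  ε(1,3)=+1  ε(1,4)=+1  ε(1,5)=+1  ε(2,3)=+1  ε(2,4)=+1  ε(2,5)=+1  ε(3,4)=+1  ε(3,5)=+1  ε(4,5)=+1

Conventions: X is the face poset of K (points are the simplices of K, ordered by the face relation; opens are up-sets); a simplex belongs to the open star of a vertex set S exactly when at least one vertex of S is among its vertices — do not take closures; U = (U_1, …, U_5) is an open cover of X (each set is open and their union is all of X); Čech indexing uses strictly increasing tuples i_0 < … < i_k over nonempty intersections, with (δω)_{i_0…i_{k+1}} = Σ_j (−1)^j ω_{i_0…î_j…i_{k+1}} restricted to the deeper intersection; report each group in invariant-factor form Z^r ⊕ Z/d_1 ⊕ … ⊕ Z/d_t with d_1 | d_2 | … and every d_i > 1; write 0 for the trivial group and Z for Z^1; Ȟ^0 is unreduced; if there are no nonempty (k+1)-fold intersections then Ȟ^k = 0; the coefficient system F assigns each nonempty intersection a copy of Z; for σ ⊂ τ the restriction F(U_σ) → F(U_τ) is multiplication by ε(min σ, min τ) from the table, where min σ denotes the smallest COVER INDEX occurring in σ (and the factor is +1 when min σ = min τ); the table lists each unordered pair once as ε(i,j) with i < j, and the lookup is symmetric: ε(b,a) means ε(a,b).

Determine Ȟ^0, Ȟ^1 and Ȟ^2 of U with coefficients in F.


Ȟ^0(U;F) ≅ Z,  Ȟ^1(U;F) ≅ 0,  Ȟ^2(U;F) ≅ Z

nerve simplices:
  U1={{p},{s},{t},{p,q},{p,s},{q,s},{q,t},{r,s},{s,t},{p,q,s},{q,r,s},{q,s,t}} U2={{p},{t},{u},{p,q},{p,s},{q,t},{q,u},{r,u},{s,t},{p,q,s},{q,s,t}} U3={{q},{s},{t},{p,q},{p,s},{q,r},{q,s},{q,t},{q,u},{r,s},{s,t},{p,q,s},{q,r,s},{q,s,t}} U4={{r},{s},{p,s},{q,r},{q,s},{r,s},{r,u},{s,t},{p,q,s},{q,r,s},{q,s,t}} U5={{r},{u},{q,r},{q,u},{r,s},{r,u},{q,r,s}}
  U12={{p},{t},{p,q},{p,s},{q,t},{s,t},{p,q,s},{q,s,t}} U13={{s},{t},{p,q},{p,s},{q,s},{q,t},{r,s},{s,t},{p,q,s},{q,r,s},{q,s,t}} U14={{s},{p,s},{q,s},{r,s},{s,t},{p,q,s},{q,r,s},{q,s,t}} U15={{r,s},{q,r,s}} U23={{t},{p,q},{p,s},{q,t},{q,u},{s,t},{p,q,s},{q,s,t}} U24={{p,s},{r,u},{s,t},{p,q,s},{q,s,t}} U25={{u},{q,u},{r,u}} U34={{s},{p,s},{q,r},{q,s},{r,s},{s,t},{p,q,s},{q,r,s},{q,s,t}} U35={{q,r},{q,u},{r,s},{q,r,s}} U45={{r},{q,r},{r,s},{r,u},{q,r,s}}
  U123={{t},{p,q},{p,s},{q,t},{s,t},{p,q,s},{q,s,t}} U124={{p,s},{s,t},{p,q,s},{q,s,t}} U134={{s},{p,s},{q,s},{r,s},{s,t},{p,q,s},{q,r,s},{q,s,t}} U135={{r,s},{q,r,s}} U145={{r,s},{q,r,s}} U234={{p,s},{s,t},{p,q,s},{q,s,t}} U235={{q,u}} U245={{r,u}} U345={{q,r},{r,s},{q,r,s}}
  U1234={{p,s},{s,t},{p,q,s},{q,s,t}} U1345={{r,s},{q,r,s}}
C dims 5,10,9,2; δ0: rk 4, SNF 1^4; δ1: rk 6, SNF 1^6; δ2: rk 2, SNF 1^2
degree 0: 5−4−0 = 1 → Ȟ^0 ≅ Z
degree 1: 10−6−4 = 0 → Ȟ^1 ≅ 0
degree 2: 9−2−6 = 1 → Ȟ^2 ≅ Z


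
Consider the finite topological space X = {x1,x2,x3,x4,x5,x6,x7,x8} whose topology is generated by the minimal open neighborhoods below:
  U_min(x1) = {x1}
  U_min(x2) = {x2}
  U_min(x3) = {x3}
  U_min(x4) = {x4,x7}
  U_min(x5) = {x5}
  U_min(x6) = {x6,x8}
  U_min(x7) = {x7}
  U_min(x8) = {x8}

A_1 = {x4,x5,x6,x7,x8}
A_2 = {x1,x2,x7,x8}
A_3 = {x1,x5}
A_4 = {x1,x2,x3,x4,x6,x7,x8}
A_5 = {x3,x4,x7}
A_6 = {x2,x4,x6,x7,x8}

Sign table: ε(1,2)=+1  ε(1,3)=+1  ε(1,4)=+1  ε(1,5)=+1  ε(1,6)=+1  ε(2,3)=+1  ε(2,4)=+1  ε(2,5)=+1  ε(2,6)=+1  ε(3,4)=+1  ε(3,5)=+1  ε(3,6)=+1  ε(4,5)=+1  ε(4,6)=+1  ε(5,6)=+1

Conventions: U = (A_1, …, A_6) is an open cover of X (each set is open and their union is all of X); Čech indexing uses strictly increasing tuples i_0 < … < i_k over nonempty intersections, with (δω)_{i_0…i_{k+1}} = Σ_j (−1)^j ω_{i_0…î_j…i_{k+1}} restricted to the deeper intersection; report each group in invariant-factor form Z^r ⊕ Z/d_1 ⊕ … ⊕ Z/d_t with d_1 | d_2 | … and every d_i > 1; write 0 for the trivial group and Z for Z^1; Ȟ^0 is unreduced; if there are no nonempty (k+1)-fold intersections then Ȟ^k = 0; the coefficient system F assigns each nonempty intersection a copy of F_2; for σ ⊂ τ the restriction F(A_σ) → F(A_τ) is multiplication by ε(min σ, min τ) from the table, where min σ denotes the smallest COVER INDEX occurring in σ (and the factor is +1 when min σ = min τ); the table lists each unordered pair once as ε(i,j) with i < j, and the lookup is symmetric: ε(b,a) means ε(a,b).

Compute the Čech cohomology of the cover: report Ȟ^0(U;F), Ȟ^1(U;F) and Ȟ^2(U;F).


Ȟ^0 ≅ Z/2, Ȟ^1 ≅ Z/2 and Ȟ^2 ≅ 0

nerve of the cover:
  A12={x7,x8} A13={x5} A14={x4,x6,x7,x8} A15={x4,x7} A16={x4,x6,x7,x8} A23={x1} A24={x1,x2,x7,x8} A25={x7} A26={x2,x7,x8} A34={x1} A45={x3,x4,x7} A46={x2,x4,x6,x7,x8} A56={x4,x7}
  A124={x7,x8} A125={x7} A126={x7,x8} A145={x4,x7} A146={x4,x6,x7,x8} A156={x4,x7} A234={x1} A245={x7} A246={x2,x7,x8} A256={x7} A456={x4,x7}
  A1245={x7} A1246={x7,x8} A1256={x7} A1456={x4,x7} A2456={x7}
  A12456={x7}
C dims 6,13,11,5; δ0: rk_F2 5; δ1: rk_F2 7; δ2: rk_F2 4
Ȟ^0 = (6 − 5) − 0 = 1, so Ȟ^0 ≅ Z/2
Ȟ^1 = (13 − 7) − 5 = 1, so Ȟ^1 ≅ Z/2
Ȟ^2 = (11 − 4) − 7 = 0, so Ȟ^2 ≅ 0


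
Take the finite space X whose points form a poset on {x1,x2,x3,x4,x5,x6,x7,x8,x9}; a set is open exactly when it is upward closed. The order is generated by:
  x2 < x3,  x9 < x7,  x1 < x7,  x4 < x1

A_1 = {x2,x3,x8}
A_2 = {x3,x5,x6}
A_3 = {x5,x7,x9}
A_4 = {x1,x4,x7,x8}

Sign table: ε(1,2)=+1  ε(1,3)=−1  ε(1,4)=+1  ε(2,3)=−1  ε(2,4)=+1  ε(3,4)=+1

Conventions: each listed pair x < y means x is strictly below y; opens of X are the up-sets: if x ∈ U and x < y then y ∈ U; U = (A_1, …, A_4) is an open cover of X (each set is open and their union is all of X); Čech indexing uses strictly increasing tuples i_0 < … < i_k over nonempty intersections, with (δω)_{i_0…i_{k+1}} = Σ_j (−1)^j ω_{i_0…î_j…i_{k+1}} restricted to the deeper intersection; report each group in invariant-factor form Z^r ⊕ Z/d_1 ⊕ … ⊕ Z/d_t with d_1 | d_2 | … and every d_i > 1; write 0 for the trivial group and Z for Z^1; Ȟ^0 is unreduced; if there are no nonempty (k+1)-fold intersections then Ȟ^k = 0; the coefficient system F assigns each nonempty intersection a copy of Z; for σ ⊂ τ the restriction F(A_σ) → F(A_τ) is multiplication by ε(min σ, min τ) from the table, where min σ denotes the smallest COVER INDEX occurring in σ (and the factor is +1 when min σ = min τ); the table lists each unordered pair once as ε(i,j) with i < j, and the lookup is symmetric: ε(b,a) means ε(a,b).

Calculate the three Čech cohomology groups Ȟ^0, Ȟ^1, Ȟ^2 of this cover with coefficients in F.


cover nerve:
  A12={x3} A14={x8} A23={x5} A34={x7}
C dims 4,4; δ0: rk 4, SNF 1^3·2
Ȟ^0: (4−4)−0=0 ⇒ 0
Ȟ^1: (4−0)−4=0 plus torsion [2] ⇒ Z/2
Ȟ^2: (0−0)−0=0 ⇒ 0

Ȟ^0(U;F) ≅ 0, Ȟ^1(U;F) ≅ Z/2, Ȟ^2(U;F) ≅ 0


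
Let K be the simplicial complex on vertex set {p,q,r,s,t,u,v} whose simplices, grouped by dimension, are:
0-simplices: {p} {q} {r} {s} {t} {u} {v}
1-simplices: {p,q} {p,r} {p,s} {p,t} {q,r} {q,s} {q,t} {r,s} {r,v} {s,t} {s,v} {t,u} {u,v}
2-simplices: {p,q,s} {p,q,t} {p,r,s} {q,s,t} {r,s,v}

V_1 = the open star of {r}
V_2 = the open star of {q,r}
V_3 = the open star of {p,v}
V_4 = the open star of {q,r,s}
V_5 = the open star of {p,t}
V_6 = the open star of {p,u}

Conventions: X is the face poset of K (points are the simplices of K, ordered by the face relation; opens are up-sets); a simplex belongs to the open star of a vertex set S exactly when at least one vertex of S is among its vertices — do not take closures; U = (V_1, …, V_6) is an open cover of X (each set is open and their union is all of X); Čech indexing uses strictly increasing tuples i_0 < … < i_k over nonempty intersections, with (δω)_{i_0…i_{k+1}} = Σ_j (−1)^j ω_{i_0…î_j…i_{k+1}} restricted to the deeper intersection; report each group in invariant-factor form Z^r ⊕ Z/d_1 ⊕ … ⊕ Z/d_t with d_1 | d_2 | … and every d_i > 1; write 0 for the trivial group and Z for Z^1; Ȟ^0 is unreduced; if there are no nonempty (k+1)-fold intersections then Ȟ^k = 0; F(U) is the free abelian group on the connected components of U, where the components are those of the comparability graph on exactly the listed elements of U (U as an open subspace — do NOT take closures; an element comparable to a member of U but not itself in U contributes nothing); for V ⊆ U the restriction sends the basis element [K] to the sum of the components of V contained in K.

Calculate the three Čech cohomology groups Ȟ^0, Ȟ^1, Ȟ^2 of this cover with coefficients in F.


Ȟ^0(U;F) ≅ Z, Ȟ^1(U;F) ≅ Z, Ȟ^2(U;F) ≅ 0

intersection data:
  V1={{r},{p,r},{q,r},{r,s},{r,v},{p,r,s},{r,s,v}} V2={{q},{r},{p,q},{p,r},{q,r},{q,s},{q,t},{r,s},{r,v},{p,q,s},{p,q,t},{p,r,s},{q,s,t},{r,s,v}} V3={{p},{v},{p,q},{p,r},{p,s},{p,t},{r,v},{s,v},{u,v},{p,q,s},{p,q,t},{p,r,s},{r,s,v}} V4={{q},{r},{s},{p,q},{p,r},{p,s},{q,r},{q,s},{q,t},{r,s},{r,v},{s,t},{s,v},{p,q,s},{p,q,t},{p,r,s},{q,s,t},{r,s,v}} V5={{p},{t},{p,q},{p,r},{p,s},{p,t},{q,t},{s,t},{t,u},{p,q,s},{p,q,t},{p,r,s},{q,s,t}} V6={{p},{u},{p,q},{p,r},{p,s},{p,t},{t,u},{u,v},{p,q,s},{p,q,t},{p,r,s}}
  V12={{r},{p,r},{q,r},{r,s},{r,v},{p,r,s},{r,s,v}} V13={{p,r},{r,v},{p,r,s},{r,s,v}} V14={{r},{p,r},{q,r},{r,s},{r,v},{p,r,s},{r,s,v}} V15={{p,r},{p,r,s}} V16={{p,r},{p,r,s}} V23={{p,q},{p,r},{r,v},{p,q,s},{p,q,t},{p,r,s},{r,s,v}} V24={{q},{r},{p,q},{p,r},{q,r},{q,s},{q,t},{r,s},{r,v},{p,q,s},{p,q,t},{p,r,s},{q,s,t},{r,s,v}} V25={{p,q},{p,r},{q,t},{p,q,s},{p,q,t},{p,r,s},{q,s,t}} V26={{p,q},{p,r},{p,q,s},{p,q,t},{p,r,s}} V34={{p,q},{p,r},{p,s},{r,v},{s,v},{p,q,s},{p,q,t},{p,r,s},{r,s,v}} V35={{p},{p,q},{p,r},{p,s},{p,t},{p,q,s},{p,q,t},{p,r,s}} V36={{p},{p,q},{p,r},{p,s},{p,t},{u,v},{p,q,s},{p,q,t},{p,r,s}} V45={{p,q},{p,r},{p,s},{q,t},{s,t},{p,q,s},{p,q,t},{p,r,s},{q,s,t}} V46={{p,q},{p,r},{p,s},{p,q,s},{p,q,t},{p,r,s}} V56={{p},{p,q},{p,r},{p,s},{p,t},{t,u},{p,q,s},{p,q,t},{p,r,s}}
  V123={{p,r},{r,v},{p,r,s},{r,s,v}} V124={{r},{p,r},{q,r},{r,s},{r,v},{p,r,s},{r,s,v}} V125={{p,r},{p,r,s}} V126={{p,r},{p,r,s}} V134={{p,r},{r,v},{p,r,s},{r,s,v}} V135={{p,r},{p,r,s}} V136={{p,r},{p,r,s}} V145={{p,r},{p,r,s}} V146={{p,r},{p,r,s}} V156={{p,r},{p,r,s}} V234={{p,q},{p,r},{r,v},{p,q,s},{p,q,t},{p,r,s},{r,s,v}} V235={{p,q},{p,r},{p,q,s},{p,q,t},{p,r,s}} V236={{p,q},{p,r},{p,q,s},{p,q,t},{p,r,s}} V245={{p,q},{p,r},{q,t},{p,q,s},{p,q,t},{p,r,s},{q,s,t}} V246={{p,q},{p,r},{p,q,s},{p,q,t},{p,r,s}} V256={{p,q},{p,r},{p,q,s},{p,q,t},{p,r,s}} V345={{p,q},{p,r},{p,s},{p,q,s},{p,q,t},{p,r,s}} V346={{p,q},{p,r},{p,s},{p,q,s},{p,q,t},{p,r,s}} V356={{p},{p,q},{p,r},{p,s},{p,t},{p,q,s},{p,q,t},{p,r,s}} V456={{p,q},{p,r},{p,s},{p,q,s},{p,q,t},{p,r,s}}
  V1234={{p,r},{r,v},{p,r,s},{r,s,v}} V1235={{p,r},{p,r,s}} V1236={{p,r},{p,r,s}} V1245={{p,r},{p,r,s}} V1246={{p,r},{p,r,s}} V1256={{p,r},{p,r,s}} V1345={{p,r},{p,r,s}} V1346={{p,r},{p,r,s}} V1356={{p,r},{p,r,s}} V1456={{p,r},{p,r,s}} V2345={{p,q},{p,r},{p,q,s},{p,q,t},{p,r,s}} V2346={{p,q},{p,r},{p,q,s},{p,q,t},{p,r,s}} V2356={{p,q},{p,r},{p,q,s},{p,q,t},{p,r,s}} V2456={{p,q},{p,r},{p,q,s},{p,q,t},{p,r,s}} V3456={{p,q},{p,r},{p,s},{p,q,s},{p,q,t},{p,r,s}}
  V12345={{p,r},{p,r,s}} V12346={{p,r},{p,r,s}} V12356={{p,r},{p,r,s}} V12456={{p,r},{p,r,s}} V13456={{p,r},{p,r,s}} V23456={{p,q},{p,r},{p,q,s},{p,q,t},{p,r,s}}
  V123456={{p,r},{p,r,s}}
components per intersection:
  V1: {{r},{p,r},{q,r},{r,s},{r,v},{p,r,s},{r,s,v}}
  V2: {{q},{r},{p,q},{p,r},{q,r},{q,s},{q,t},{r,s},{r,v},{p,q,s},{p,q,t},{p,r,s},{q,s,t},{r,s,v}}
  V3: {{p},{p,q},{p,r},{p,s},{p,t},{p,q,s},{p,q,t},{p,r,s}} {{v},{r,v},{s,v},{u,v},{r,s,v}}
  V4: {{q},{r},{s},{p,q},{p,r},{p,s},{q,r},{q,s},{q,t},{r,s},{r,v},{s,t},{s,v},{p,q,s},{p,q,t},{p,r,s},{q,s,t},{r,s,v}}
  V5: {{p},{t},{p,q},{p,r},{p,s},{p,t},{q,t},{s,t},{t,u},{p,q,s},{p,q,t},{p,r,s},{q,s,t}}
  V6: {{p},{p,q},{p,r},{p,s},{p,t},{p,q,s},{p,q,t},{p,r,s}} {{u},{t,u},{u,v}}
  V12: {{r},{p,r},{q,r},{r,s},{r,v},{p,r,s},{r,s,v}}
  V13: {{p,r},{p,r,s}} {{r,v},{r,s,v}}
  V14: {{r},{p,r},{q,r},{r,s},{r,v},{p,r,s},{r,s,v}}
  V15: {{p,r},{p,r,s}}
  V16: {{p,r},{p,r,s}}
  V23: {{p,q},{p,q,s},{p,q,t}} {{p,r},{p,r,s}} {{r,v},{r,s,v}}
  V24: {{q},{r},{p,q},{p,r},{q,r},{q,s},{q,t},{r,s},{r,v},{p,q,s},{p,q,t},{p,r,s},{q,s,t},{r,s,v}}
  V25: {{p,q},{q,t},{p,q,s},{p,q,t},{q,s,t}} {{p,r},{p,r,s}}
  V26: {{p,q},{p,q,s},{p,q,t}} {{p,r},{p,r,s}}
  V34: {{p,q},{p,r},{p,s},{p,q,s},{p,q,t},{p,r,s}} {{r,v},{s,v},{r,s,v}}
  V35: {{p},{p,q},{p,r},{p,s},{p,t},{p,q,s},{p,q,t},{p,r,s}}
  V36: {{p},{p,q},{p,r},{p,s},{p,t},{p,q,s},{p,q,t},{p,r,s}} {{u,v}}
  V45: {{p,q},{p,r},{p,s},{q,t},{s,t},{p,q,s},{p,q,t},{p,r,s},{q,s,t}}
  V46: {{p,q},{p,r},{p,s},{p,q,s},{p,q,t},{p,r,s}}
  V56: {{p},{p,q},{p,r},{p,s},{p,t},{p,q,s},{p,q,t},{p,r,s}} {{t,u}}
  V123: {{p,r},{p,r,s}} {{r,v},{r,s,v}}
  V124: {{r},{p,r},{q,r},{r,s},{r,v},{p,r,s},{r,s,v}}
  V125: {{p,r},{p,r,s}}
  V126: {{p,r},{p,r,s}}
  V134: {{p,r},{p,r,s}} {{r,v},{r,s,v}}
  V135: {{p,r},{p,r,s}}
  V136: {{p,r},{p,r,s}}
  V145: {{p,r},{p,r,s}}
  V146: {{p,r},{p,r,s}}
  V156: {{p,r},{p,r,s}}
  V234: {{p,q},{p,q,s},{p,q,t}} {{p,r},{p,r,s}} {{r,v},{r,s,v}}
  V235: {{p,q},{p,q,s},{p,q,t}} {{p,r},{p,r,s}}
  V236: {{p,q},{p,q,s},{p,q,t}} {{p,r},{p,r,s}}
  V245: {{p,q},{q,t},{p,q,s},{p,q,t},{q,s,t}} {{p,r},{p,r,s}}
  V246: {{p,q},{p,q,s},{p,q,t}} {{p,r},{p,r,s}}
  V256: {{p,q},{p,q,s},{p,q,t}} {{p,r},{p,r,s}}
  V345: {{p,q},{p,r},{p,s},{p,q,s},{p,q,t},{p,r,s}}
  V346: {{p,q},{p,r},{p,s},{p,q,s},{p,q,t},{p,r,s}}
  V356: {{p},{p,q},{p,r},{p,s},{p,t},{p,q,s},{p,q,t},{p,r,s}}
  V456: {{p,q},{p,r},{p,s},{p,q,s},{p,q,t},{p,r,s}}
  V1234: {{p,r},{p,r,s}} {{r,v},{r,s,v}}
  V1235: {{p,r},{p,r,s}}
  V1236: {{p,r},{p,r,s}}
  V1245: {{p,r},{p,r,s}}
  V1246: {{p,r},{p,r,s}}
  V1256: {{p,r},{p,r,s}}
  V1345: {{p,r},{p,r,s}}
  V1346: {{p,r},{p,r,s}}
  V1356: {{p,r},{p,r,s}}
  V1456: {{p,r},{p,r,s}}
  V2345: {{p,q},{p,q,s},{p,q,t}} {{p,r},{p,r,s}}
  V2346: {{p,q},{p,q,s},{p,q,t}} {{p,r},{p,r,s}}
  V2356: {{p,q},{p,q,s},{p,q,t}} {{p,r},{p,r,s}}
  V2456: {{p,q},{p,q,s},{p,q,t}} {{p,r},{p,r,s}}
  V3456: {{p,q},{p,r},{p,s},{p,q,s},{p,q,t},{p,r,s}}
  V12345: {{p,r},{p,r,s}}
  V12346: {{p,r},{p,r,s}}
  V12356: {{p,r},{p,r,s}}
  V12456: {{p,r},{p,r,s}}
  V13456: {{p,r},{p,r,s}}
  V23456: {{p,q},{p,q,s},{p,q,t}} {{p,r},{p,r,s}}
  V123456: {{p,r},{p,r,s}}
C dims 8,23,29,20; δ0: rk 7, SNF 1^7; δ1: rk 15, SNF 1^15; δ2: rk 14, SNF 1^14
Ȟ^0 = (8 − 7) − 0 = 1, so Ȟ^0 ≅ Z
Ȟ^1 = (23 − 15) − 7 = 1, so Ȟ^1 ≅ Z
Ȟ^2 = (29 − 14) − 15 = 0, so Ȟ^2 ≅ 0


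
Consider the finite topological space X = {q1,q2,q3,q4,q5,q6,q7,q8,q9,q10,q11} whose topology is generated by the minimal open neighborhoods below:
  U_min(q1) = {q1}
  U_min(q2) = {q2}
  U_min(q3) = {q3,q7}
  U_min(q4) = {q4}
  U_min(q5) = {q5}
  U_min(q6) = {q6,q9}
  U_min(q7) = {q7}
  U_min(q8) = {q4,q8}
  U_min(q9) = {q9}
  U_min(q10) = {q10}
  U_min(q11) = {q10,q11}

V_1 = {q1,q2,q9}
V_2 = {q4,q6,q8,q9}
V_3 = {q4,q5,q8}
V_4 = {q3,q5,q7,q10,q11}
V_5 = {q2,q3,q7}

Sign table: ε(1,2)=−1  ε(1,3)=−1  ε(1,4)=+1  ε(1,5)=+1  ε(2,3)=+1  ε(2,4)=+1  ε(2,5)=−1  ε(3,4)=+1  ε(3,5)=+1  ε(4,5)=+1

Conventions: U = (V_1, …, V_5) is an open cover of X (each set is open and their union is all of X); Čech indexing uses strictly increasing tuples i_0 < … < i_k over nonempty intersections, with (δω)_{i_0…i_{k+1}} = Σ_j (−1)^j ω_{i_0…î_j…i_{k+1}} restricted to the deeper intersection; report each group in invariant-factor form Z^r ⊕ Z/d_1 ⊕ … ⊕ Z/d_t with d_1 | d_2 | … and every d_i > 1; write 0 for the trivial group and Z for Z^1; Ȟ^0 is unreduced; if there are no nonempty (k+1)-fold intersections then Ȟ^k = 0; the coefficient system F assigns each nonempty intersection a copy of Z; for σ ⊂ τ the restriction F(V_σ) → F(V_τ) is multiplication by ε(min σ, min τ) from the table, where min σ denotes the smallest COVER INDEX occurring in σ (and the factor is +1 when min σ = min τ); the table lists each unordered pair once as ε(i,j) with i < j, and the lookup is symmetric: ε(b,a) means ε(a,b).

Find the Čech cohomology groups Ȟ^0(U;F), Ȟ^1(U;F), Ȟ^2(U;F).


Ȟ^0 ≅ 0; Ȟ^1 ≅ Z/2; Ȟ^2 ≅ 0

nerve simplices:
  V12={q9} V15={q2} V23={q4,q8} V34={q5} V45={q3,q7}
C dims 5,5; δ0: rk 5, SNF 1^4·2
degree 0: 5−5−0 = 0 → Ȟ^0 ≅ 0
degree 1: 5−0−5 = 0 plus torsion [2] → Ȟ^1 ≅ Z/2
degree 2: 0−0−0 = 0 → Ȟ^2 ≅ 0
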